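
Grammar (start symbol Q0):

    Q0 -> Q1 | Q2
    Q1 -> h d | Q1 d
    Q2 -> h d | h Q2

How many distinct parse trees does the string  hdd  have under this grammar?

Parse trees for hdd:
  [Q0 [Q1 [Q1 h d] d]]

1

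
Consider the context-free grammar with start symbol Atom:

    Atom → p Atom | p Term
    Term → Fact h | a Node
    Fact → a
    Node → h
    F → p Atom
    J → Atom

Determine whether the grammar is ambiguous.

Ambiguous

Witness: p a h

Derivation 1: Atom ⇒ p Term ⇒ p Fact h ⇒ p a h
Derivation 2: Atom ⇒ p Term ⇒ p a Node ⇒ p a h

Two distinct leftmost derivations for the same string.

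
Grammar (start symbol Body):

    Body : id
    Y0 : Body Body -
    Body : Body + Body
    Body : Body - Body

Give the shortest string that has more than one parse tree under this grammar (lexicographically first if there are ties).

id + id + id

length 1: no string has ≥2 trees
length 3: no string has ≥2 trees
length 5: id + id + id has 2 parse trees

Two derivations of id + id + id:
  Body ⇒ Body + Body ⇒ id + Body ⇒ id + Body + Body ⇒ id + id + Body ⇒ id + id + id
  Body ⇒ Body + Body ⇒ Body + Body + Body ⇒ id + Body + Body ⇒ id + id + Body ⇒ id + id + id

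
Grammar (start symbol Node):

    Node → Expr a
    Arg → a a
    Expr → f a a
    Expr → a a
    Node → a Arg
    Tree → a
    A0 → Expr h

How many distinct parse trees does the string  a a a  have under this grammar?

Parse trees for a a a:
  [Node [Expr a a] a]
  [Node a [Arg a a]]

2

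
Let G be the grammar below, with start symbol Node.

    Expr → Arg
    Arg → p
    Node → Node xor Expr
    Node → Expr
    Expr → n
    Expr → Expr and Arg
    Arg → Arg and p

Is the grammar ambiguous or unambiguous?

Witness: p and p

Derivation 1: Node ⇒ Expr ⇒ Arg ⇒ Arg and p ⇒ p and p
Derivation 2: Node ⇒ Expr ⇒ Expr and Arg ⇒ Arg and Arg ⇒ p and Arg ⇒ p and p

Two distinct leftmost derivations for the same string.

Ambiguous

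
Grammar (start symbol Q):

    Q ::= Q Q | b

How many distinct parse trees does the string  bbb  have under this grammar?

2

Parse trees for bbb:
  [Q [Q b] [Q [Q b] [Q b]]]
  [Q [Q [Q b] [Q b]] [Q b]]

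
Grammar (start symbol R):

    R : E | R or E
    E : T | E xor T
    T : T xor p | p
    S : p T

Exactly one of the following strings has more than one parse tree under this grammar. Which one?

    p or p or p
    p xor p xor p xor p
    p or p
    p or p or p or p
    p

p or p or p: 1 tree
p xor p xor p xor p: 8 trees
p or p: 1 tree
p or p or p or p: 1 tree
p: 1 tree

p xor p xor p xor p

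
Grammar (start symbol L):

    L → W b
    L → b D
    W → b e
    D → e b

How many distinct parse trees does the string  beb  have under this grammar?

Parse trees for beb:
  [L [W b e] b]
  [L b [D e b]]

2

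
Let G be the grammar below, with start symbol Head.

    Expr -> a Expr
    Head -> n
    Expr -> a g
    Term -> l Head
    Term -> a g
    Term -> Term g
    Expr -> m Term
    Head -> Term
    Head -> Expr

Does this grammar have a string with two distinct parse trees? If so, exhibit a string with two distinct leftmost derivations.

Witness: a g

Derivation 1: Head ⇒ Term ⇒ a g
Derivation 2: Head ⇒ Expr ⇒ a g

Two distinct leftmost derivations for the same string.

Ambiguous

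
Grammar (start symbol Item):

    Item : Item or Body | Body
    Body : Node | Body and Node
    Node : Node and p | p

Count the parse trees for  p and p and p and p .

Parse trees for p and p and p and p:
  [Item [Body [Node [Node [Node [Node p] and p] and p] and p]]]
  [Item [Body [Body [Node p]] and [Node [Node [Node p] and p] and p]]]
  [Item [Body [Body [Node [Node p] and p]] and [Node [Node p] and p]]]
  [Item [Body [Body [Body [Node p]] and [Node p]] and [Node [Node p] and p]]]
  [Item [Body [Body [Node [Node [Node p] and p] and p]] and [Node p]]]
  [Item [Body [Body [Body [Node p]] and [Node [Node p] and p]] and [Node p]]]
  [Item [Body [Body [Body [Node [Node p] and p]] and [Node p]] and [Node p]]]
  [Item [Body [Body [Body [Body [Node p]] and [Node p]] and [Node p]] and [Node p]]]

8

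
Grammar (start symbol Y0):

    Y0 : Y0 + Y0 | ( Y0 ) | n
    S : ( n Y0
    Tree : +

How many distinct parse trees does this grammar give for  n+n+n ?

2

Parse trees for n+n+n:
  [Y0 [Y0 n] + [Y0 [Y0 n] + [Y0 n]]]
  [Y0 [Y0 [Y0 n] + [Y0 n]] + [Y0 n]]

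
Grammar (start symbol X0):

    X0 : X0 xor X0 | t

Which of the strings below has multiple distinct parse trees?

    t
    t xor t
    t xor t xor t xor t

t xor t xor t xor t

t: 1 tree
t xor t: 1 tree
t xor t xor t xor t: 5 trees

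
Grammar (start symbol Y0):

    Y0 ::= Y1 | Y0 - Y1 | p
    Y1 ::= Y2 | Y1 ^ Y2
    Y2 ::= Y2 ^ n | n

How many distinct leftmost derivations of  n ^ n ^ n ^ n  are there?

8

Parse trees for n ^ n ^ n ^ n:
  [Y0 [Y1 [Y2 [Y2 [Y2 [Y2 n] ^ n] ^ n] ^ n]]]
  [Y0 [Y1 [Y1 [Y2 n]] ^ [Y2 [Y2 [Y2 n] ^ n] ^ n]]]
  [Y0 [Y1 [Y1 [Y2 [Y2 n] ^ n]] ^ [Y2 [Y2 n] ^ n]]]
  [Y0 [Y1 [Y1 [Y1 [Y2 n]] ^ [Y2 n]] ^ [Y2 [Y2 n] ^ n]]]
  [Y0 [Y1 [Y1 [Y2 [Y2 [Y2 n] ^ n] ^ n]] ^ [Y2 n]]]
  [Y0 [Y1 [Y1 [Y1 [Y2 n]] ^ [Y2 [Y2 n] ^ n]] ^ [Y2 n]]]
  [Y0 [Y1 [Y1 [Y1 [Y2 [Y2 n] ^ n]] ^ [Y2 n]] ^ [Y2 n]]]
  [Y0 [Y1 [Y1 [Y1 [Y1 [Y2 n]] ^ [Y2 n]] ^ [Y2 n]] ^ [Y2 n]]]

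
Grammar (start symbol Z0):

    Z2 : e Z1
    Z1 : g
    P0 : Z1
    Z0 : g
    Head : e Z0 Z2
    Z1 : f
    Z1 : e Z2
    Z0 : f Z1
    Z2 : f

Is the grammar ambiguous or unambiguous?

Unambiguous

(Head, P0 are unreachable from Z0, so their rules don't affect L(Z0).) The reachable rules are right-linear with at most one rule per (nonterminal, next-terminal) pair. Each input token forces the next rule, so parsing is deterministic.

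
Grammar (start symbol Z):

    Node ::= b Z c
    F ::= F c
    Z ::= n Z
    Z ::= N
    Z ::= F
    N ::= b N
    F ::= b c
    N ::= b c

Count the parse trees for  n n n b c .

2

Parse trees for n n n b c:
  [Z n [Z n [Z n [Z [N b c]]]]]
  [Z n [Z n [Z n [Z [F b c]]]]]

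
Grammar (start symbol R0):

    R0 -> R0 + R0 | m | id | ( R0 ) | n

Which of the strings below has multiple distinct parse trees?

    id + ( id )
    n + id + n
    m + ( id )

id + ( id ): 1 tree
n + id + n: 2 trees
m + ( id ): 1 tree

n + id + n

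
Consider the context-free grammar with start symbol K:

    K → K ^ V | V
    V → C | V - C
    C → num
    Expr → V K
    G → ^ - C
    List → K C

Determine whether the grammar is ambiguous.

Only K, V, C are reachable from K; ignoring the rest: The grammar is stratified — K handles '^' (left-recursive), V handles '-', C atoms. Each operator has a fixed associativity and precedence level, so every string has one parse.

Unambiguous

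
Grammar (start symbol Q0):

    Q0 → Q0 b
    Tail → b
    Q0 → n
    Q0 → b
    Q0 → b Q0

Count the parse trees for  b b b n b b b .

Parse trees for b b b n b b b (showing first 6 of 20):
  [Q0 [Q0 [Q0 [Q0 b [Q0 b [Q0 b [Q0 n]]]] b] b] b]
  [Q0 [Q0 [Q0 b [Q0 [Q0 b [Q0 b [Q0 n]]] b]] b] b]
  [Q0 [Q0 [Q0 b [Q0 b [Q0 [Q0 b [Q0 n]] b]]] b] b]
  [Q0 [Q0 [Q0 b [Q0 b [Q0 b [Q0 [Q0 n] b]]]] b] b]
  [Q0 [Q0 b [Q0 [Q0 [Q0 b [Q0 b [Q0 n]]] b] b]] b]
  [Q0 [Q0 b [Q0 [Q0 b [Q0 [Q0 b [Q0 n]] b]] b]] b]

20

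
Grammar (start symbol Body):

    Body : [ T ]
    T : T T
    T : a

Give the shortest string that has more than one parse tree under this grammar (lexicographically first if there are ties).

length 3: no string has ≥2 trees
length 4: no string has ≥2 trees
length 5: [ a a a ] has 2 parse trees

Two derivations of [ a a a ]:
  Body ⇒ [ T ] ⇒ [ T T ] ⇒ [ T T T ] ⇒ [ a T T ] ⇒ [ a a T ] ⇒ [ a a a ]
  Body ⇒ [ T ] ⇒ [ T T ] ⇒ [ a T ] ⇒ [ a T T ] ⇒ [ a a T ] ⇒ [ a a a ]

[ a a a ]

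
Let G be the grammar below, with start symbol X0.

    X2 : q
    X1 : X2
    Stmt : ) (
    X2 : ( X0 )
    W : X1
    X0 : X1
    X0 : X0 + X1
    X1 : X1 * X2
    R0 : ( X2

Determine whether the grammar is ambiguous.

(R0, W, Stmt are unreachable from X0, so their rules don't affect L(X0).) The grammar is stratified — X0 handles '+' (left-recursive), X1 handles '*', X2 atoms. Each operator has a fixed associativity and precedence level, so every string has one parse.

Unambiguous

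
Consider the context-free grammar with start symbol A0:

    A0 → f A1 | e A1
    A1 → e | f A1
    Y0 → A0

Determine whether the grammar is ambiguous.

(Y0 is unreachable from A0, so its rules don't affect L(A0).) The reachable rules are right-linear with at most one rule per (nonterminal, next-terminal) pair. Each input token forces the next rule, so parsing is deterministic.

Unambiguous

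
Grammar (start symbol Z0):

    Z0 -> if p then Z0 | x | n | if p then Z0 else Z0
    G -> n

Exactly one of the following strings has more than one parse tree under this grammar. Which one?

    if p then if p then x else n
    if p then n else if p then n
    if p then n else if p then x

if p then if p then x else n

if p then if p then x else n: 2 trees
if p then n else if p then n: 1 tree
if p then n else if p then x: 1 tree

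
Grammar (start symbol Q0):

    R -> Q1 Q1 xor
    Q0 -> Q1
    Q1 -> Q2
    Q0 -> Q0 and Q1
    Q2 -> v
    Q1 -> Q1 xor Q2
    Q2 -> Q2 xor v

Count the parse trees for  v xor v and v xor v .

Parse trees for v xor v and v xor v:
  [Q0 [Q0 [Q1 [Q2 [Q2 v] xor v]]] and [Q1 [Q2 [Q2 v] xor v]]]
  [Q0 [Q0 [Q1 [Q2 [Q2 v] xor v]]] and [Q1 [Q1 [Q2 v]] xor [Q2 v]]]
  [Q0 [Q0 [Q1 [Q1 [Q2 v]] xor [Q2 v]]] and [Q1 [Q2 [Q2 v] xor v]]]
  [Q0 [Q0 [Q1 [Q1 [Q2 v]] xor [Q2 v]]] and [Q1 [Q1 [Q2 v]] xor [Q2 v]]]

4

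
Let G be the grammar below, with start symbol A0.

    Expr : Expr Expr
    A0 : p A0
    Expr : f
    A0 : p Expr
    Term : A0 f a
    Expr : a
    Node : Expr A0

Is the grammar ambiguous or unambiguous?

Witness: p a a a

Derivation 1: A0 ⇒ p Expr ⇒ p Expr Expr ⇒ p Expr Expr Expr ⇒ p a Expr Expr ⇒ p a a Expr ⇒ p a a a
Derivation 2: A0 ⇒ p Expr ⇒ p Expr Expr ⇒ p a Expr ⇒ p a Expr Expr ⇒ p a a Expr ⇒ p a a a

Two distinct leftmost derivations for the same string.

Ambiguous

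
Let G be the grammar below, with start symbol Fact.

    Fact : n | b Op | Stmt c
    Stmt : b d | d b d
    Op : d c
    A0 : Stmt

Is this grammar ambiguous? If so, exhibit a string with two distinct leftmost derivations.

Witness: b d c

Derivation 1: Fact ⇒ b Op ⇒ b d c
Derivation 2: Fact ⇒ Stmt c ⇒ b d c

Two distinct leftmost derivations for the same string.

Ambiguous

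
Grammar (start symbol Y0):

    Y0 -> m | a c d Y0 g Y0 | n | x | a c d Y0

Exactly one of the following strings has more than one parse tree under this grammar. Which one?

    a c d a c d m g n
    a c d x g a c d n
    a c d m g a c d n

a c d a c d m g n

a c d a c d m g n: 2 trees
a c d x g a c d n: 1 tree
a c d m g a c d n: 1 tree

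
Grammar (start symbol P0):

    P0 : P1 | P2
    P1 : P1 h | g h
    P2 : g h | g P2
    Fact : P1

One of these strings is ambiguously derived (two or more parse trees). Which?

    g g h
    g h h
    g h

g g h: 1 tree
g h h: 1 tree
g h: 2 trees

g h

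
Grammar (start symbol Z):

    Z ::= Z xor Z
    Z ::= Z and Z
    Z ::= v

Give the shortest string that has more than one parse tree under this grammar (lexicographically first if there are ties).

length 1: no string has ≥2 trees
length 3: no string has ≥2 trees
length 5: v and v and v has 2 parse trees

Two derivations of v and v and v:
  Z ⇒ Z and Z ⇒ Z and Z and Z ⇒ v and Z and Z ⇒ v and v and Z ⇒ v and v and v
  Z ⇒ Z and Z ⇒ v and Z ⇒ v and Z and Z ⇒ v and v and Z ⇒ v and v and v

v and v and v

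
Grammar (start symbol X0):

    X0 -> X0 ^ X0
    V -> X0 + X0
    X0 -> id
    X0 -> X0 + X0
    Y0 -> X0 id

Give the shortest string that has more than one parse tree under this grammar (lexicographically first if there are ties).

length 1: no string has ≥2 trees
length 3: no string has ≥2 trees
length 5: id + id + id has 2 parse trees

Two derivations of id + id + id:
  X0 ⇒ X0 + X0 ⇒ id + X0 ⇒ id + X0 + X0 ⇒ id + id + X0 ⇒ id + id + id
  X0 ⇒ X0 + X0 ⇒ X0 + X0 + X0 ⇒ id + X0 + X0 ⇒ id + id + X0 ⇒ id + id + id

id + id + id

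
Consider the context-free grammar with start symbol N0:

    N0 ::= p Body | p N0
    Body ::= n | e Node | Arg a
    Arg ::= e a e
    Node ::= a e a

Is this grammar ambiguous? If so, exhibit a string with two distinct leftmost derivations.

Ambiguous

Witness: p e a e a

Derivation 1: N0 ⇒ p Body ⇒ p e Node ⇒ p e a e a
Derivation 2: N0 ⇒ p Body ⇒ p Arg a ⇒ p e a e a

Two distinct leftmost derivations for the same string.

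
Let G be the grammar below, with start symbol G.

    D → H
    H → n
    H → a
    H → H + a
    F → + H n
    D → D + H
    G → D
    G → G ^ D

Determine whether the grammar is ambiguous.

Ambiguous

Witness: a + a

Derivation 1: G ⇒ D ⇒ H ⇒ H + a ⇒ a + a
Derivation 2: G ⇒ D ⇒ D + H ⇒ H + H ⇒ a + H ⇒ a + a

Two distinct leftmost derivations for the same string.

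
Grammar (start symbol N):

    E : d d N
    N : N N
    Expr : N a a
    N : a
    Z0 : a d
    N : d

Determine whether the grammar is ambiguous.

Witness: a a a

Derivation 1: N ⇒ N N ⇒ N N N ⇒ a N N ⇒ a a N ⇒ a a a
Derivation 2: N ⇒ N N ⇒ a N ⇒ a N N ⇒ a a N ⇒ a a a

Two distinct leftmost derivations for the same string.

Ambiguous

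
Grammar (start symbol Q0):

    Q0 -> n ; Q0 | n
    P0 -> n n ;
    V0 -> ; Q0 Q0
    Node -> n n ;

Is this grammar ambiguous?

(P0, V0, Node are unreachable from Q0, so their rules don't affect L(Q0).) The reachable grammar is A → atom sep A | atom. Each atom is followed by either the separator (recurse) or end-of-string (stop) — no choice point.

Unambiguous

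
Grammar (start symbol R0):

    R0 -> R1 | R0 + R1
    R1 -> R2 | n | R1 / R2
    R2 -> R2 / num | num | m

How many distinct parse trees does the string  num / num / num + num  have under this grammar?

4

Parse trees for num / num / num + num:
  [R0 [R0 [R1 [R2 [R2 [R2 num] / num] / num]]] + [R1 [R2 num]]]
  [R0 [R0 [R1 [R1 [R2 num]] / [R2 [R2 num] / num]]] + [R1 [R2 num]]]
  [R0 [R0 [R1 [R1 [R2 [R2 num] / num]] / [R2 num]]] + [R1 [R2 num]]]
  [R0 [R0 [R1 [R1 [R1 [R2 num]] / [R2 num]] / [R2 num]]] + [R1 [R2 num]]]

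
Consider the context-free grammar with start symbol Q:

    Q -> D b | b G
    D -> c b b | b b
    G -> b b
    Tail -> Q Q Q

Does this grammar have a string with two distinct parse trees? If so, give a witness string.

Ambiguous

Witness: b b b

Derivation 1: Q ⇒ D b ⇒ b b b
Derivation 2: Q ⇒ b G ⇒ b b b

Two distinct leftmost derivations for the same string.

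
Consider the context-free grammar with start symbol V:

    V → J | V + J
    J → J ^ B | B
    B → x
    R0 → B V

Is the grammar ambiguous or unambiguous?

Unambiguous

(R0 is unreachable from V, so its rules don't affect L(V).) V → V + J | J  ;  J → J ^ B | B  — a left-associative chain with B at the bottom. Each string factors uniquely by precedence.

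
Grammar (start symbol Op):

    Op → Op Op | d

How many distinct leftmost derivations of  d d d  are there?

2

Parse trees for d d d:
  [Op [Op d] [Op [Op d] [Op d]]]
  [Op [Op [Op d] [Op d]] [Op d]]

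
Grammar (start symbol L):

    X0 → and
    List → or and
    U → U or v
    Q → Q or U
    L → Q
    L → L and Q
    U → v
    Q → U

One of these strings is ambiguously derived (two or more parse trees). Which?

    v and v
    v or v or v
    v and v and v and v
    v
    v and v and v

v and v: 1 tree
v or v or v: 4 trees
v and v and v and v: 1 tree
v: 1 tree
v and v and v: 1 tree

v or v or v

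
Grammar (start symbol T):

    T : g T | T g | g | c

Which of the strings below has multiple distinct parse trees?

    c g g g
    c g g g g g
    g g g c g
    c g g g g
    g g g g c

c g g g: 1 tree
c g g g g g: 1 tree
g g g c g: 4 trees
c g g g g: 1 tree
g g g g c: 1 tree

g g g c g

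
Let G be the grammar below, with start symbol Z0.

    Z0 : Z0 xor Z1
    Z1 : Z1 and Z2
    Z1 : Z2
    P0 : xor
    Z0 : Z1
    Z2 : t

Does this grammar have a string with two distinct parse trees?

Only Z0, Z1, Z2 are reachable from Z0; ignoring the rest: The grammar is stratified — Z0 handles 'xor' (left-recursive), Z1 handles 'and', Z2 atoms. Each operator has a fixed associativity and precedence level, so every string has one parse.

Unambiguous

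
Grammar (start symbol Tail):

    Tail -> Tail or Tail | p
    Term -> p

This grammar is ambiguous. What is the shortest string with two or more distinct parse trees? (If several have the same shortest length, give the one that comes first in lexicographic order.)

length 1: no string has ≥2 trees
length 3: no string has ≥2 trees
length 5: p or p or p has 2 parse trees

Two derivations of p or p or p:
  Tail ⇒ Tail or Tail ⇒ Tail or Tail or Tail ⇒ p or Tail or Tail ⇒ p or p or Tail ⇒ p or p or p
  Tail ⇒ Tail or Tail ⇒ p or Tail ⇒ p or Tail or Tail ⇒ p or p or Tail ⇒ p or p or p

p or p or p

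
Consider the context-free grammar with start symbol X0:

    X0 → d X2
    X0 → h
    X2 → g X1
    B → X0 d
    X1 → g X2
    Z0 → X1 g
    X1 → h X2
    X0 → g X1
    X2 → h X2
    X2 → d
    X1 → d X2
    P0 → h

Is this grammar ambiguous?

(B, P0, Z0 are unreachable from X0, so their rules don't affect L(X0).) Each reachable nonterminal has at most one production per leading terminal, and all productions are right-linear; the derivation is determined token-by-token.

Unambiguous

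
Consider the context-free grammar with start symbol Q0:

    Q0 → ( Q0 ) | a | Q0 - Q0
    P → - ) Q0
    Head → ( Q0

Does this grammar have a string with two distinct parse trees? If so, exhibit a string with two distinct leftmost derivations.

Ambiguous

Witness: a - a - a

Derivation 1: Q0 ⇒ Q0 - Q0 ⇒ a - Q0 ⇒ a - Q0 - Q0 ⇒ a - a - Q0 ⇒ a - a - a
Derivation 2: Q0 ⇒ Q0 - Q0 ⇒ Q0 - Q0 - Q0 ⇒ a - Q0 - Q0 ⇒ a - a - Q0 ⇒ a - a - a

Two distinct leftmost derivations for the same string.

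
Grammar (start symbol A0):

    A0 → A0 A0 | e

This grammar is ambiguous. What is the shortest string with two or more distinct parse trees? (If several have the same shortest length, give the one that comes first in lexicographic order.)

e e e

length 1: no string has ≥2 trees
length 2: no string has ≥2 trees
length 3: e e e has 2 parse trees

Two derivations of e e e:
  A0 ⇒ A0 A0 ⇒ A0 A0 A0 ⇒ e A0 A0 ⇒ e e A0 ⇒ e e e
  A0 ⇒ A0 A0 ⇒ e A0 ⇒ e A0 A0 ⇒ e e A0 ⇒ e e e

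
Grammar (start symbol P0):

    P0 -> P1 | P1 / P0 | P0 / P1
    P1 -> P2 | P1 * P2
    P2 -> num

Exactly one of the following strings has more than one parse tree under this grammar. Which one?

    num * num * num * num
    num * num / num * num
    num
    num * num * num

num * num * num * num: 1 tree
num * num / num * num: 2 trees
num: 1 tree
num * num * num: 1 tree

num * num / num * num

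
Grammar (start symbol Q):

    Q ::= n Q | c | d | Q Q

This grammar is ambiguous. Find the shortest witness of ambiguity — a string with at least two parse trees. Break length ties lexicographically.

c c c

length 1: no string has ≥2 trees
length 2: no string has ≥2 trees
length 3: c c c has 2 parse trees

Two derivations of c c c:
  Q ⇒ Q Q ⇒ c Q ⇒ c Q Q ⇒ c c Q ⇒ c c c
  Q ⇒ Q Q ⇒ Q Q Q ⇒ c Q Q ⇒ c c Q ⇒ c c c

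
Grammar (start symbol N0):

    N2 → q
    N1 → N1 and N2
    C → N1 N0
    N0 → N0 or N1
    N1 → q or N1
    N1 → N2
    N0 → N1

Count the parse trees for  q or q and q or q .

Parse trees for q or q and q or q:
  [N0 [N0 [N0 [N1 [N2 q]]] or [N1 [N1 [N2 q]] and [N2 q]]] or [N1 [N2 q]]]
  [N0 [N0 [N1 [N1 q or [N1 [N2 q]]] and [N2 q]]] or [N1 [N2 q]]]
  [N0 [N0 [N1 q or [N1 [N1 [N2 q]] and [N2 q]]]] or [N1 [N2 q]]]

3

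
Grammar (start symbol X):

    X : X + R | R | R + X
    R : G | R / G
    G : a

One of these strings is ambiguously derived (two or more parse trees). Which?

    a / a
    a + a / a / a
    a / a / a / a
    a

a / a: 1 tree
a + a / a / a: 2 trees
a / a / a / a: 1 tree
a: 1 tree

a + a / a / a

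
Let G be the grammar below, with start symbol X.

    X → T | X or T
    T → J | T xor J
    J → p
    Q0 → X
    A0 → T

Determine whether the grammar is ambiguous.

Unambiguous

(Q0, A0 are unreachable from X, so their rules don't affect L(X).) The grammar is stratified — X handles 'or' (left-recursive), T handles 'xor', J atoms. Each operator has a fixed associativity and precedence level, so every string has one parse.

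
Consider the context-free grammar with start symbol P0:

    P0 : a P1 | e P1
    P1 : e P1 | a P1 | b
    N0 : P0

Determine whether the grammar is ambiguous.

Unambiguous

Only P0, P1 are reachable from P0; ignoring the rest: The reachable rules are right-linear with at most one rule per (nonterminal, next-terminal) pair. Each input token forces the next rule, so parsing is deterministic.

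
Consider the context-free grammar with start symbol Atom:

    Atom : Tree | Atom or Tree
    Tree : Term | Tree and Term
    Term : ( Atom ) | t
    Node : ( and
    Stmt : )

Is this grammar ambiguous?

Only Atom, Tree, Term are reachable from Atom; ignoring the rest: Atom → Atom or Tree | Tree  ;  Tree → Tree and Term | Term  — a left-associative chain with Term at the bottom. Each string factors uniquely by precedence.

Unambiguous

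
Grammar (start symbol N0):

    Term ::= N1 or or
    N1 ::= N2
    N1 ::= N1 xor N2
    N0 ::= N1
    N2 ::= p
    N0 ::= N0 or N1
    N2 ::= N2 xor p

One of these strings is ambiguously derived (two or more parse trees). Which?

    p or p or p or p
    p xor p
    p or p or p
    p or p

p or p or p or p: 1 tree
p xor p: 2 trees
p or p or p: 1 tree
p or p: 1 tree

p xor p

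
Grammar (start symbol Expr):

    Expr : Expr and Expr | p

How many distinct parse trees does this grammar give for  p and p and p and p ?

5

Parse trees for p and p and p and p:
  [Expr [Expr p] and [Expr [Expr p] and [Expr [Expr p] and [Expr p]]]]
  [Expr [Expr p] and [Expr [Expr [Expr p] and [Expr p]] and [Expr p]]]
  [Expr [Expr [Expr p] and [Expr p]] and [Expr [Expr p] and [Expr p]]]
  [Expr [Expr [Expr p] and [Expr [Expr p] and [Expr p]]] and [Expr p]]
  [Expr [Expr [Expr [Expr p] and [Expr p]] and [Expr p]] and [Expr p]]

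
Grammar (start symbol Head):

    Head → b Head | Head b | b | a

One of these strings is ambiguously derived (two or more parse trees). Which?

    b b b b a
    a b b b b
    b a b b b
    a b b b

b a b b b

b b b b a: 1 tree
a b b b b: 1 tree
b a b b b: 4 trees
a b b b: 1 tree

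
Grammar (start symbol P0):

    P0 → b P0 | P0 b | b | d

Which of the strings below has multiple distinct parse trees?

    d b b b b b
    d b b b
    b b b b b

b b b b b

d b b b b b: 1 tree
d b b b: 1 tree
b b b b b: 16 trees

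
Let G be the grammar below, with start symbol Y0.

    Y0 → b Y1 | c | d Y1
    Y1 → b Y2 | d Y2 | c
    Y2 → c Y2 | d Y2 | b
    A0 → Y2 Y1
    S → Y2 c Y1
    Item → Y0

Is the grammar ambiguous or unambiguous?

(A0, S, Item are unreachable from Y0, so their rules don't affect L(Y0).) The reachable rules are right-linear with at most one rule per (nonterminal, next-terminal) pair. Each input token forces the next rule, so parsing is deterministic.

Unambiguous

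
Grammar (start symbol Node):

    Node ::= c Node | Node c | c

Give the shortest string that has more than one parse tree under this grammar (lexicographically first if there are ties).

c c

length 1: no string has ≥2 trees
length 2: c c has 2 parse trees

Two derivations of c c:
  Node ⇒ c Node ⇒ c c
  Node ⇒ Node c ⇒ c c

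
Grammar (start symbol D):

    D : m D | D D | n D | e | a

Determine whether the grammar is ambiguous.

Ambiguous

Witness: a a a

Derivation 1: D ⇒ D D ⇒ D D D ⇒ a D D ⇒ a a D ⇒ a a a
Derivation 2: D ⇒ D D ⇒ a D ⇒ a D D ⇒ a a D ⇒ a a a

Two distinct leftmost derivations for the same string.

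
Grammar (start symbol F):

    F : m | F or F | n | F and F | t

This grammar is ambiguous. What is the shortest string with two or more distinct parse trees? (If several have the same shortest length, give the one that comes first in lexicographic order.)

length 1: no string has ≥2 trees
length 3: no string has ≥2 trees
length 5: m and m and m has 2 parse trees

Two derivations of m and m and m:
  F ⇒ F and F ⇒ m and F ⇒ m and F and F ⇒ m and m and F ⇒ m and m and m
  F ⇒ F and F ⇒ F and F and F ⇒ m and F and F ⇒ m and m and F ⇒ m and m and m

m and m and m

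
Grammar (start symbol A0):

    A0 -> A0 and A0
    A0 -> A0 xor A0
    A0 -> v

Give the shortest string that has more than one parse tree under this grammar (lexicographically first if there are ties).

length 1: no string has ≥2 trees
length 3: no string has ≥2 trees
length 5: v and v and v has 2 parse trees

Two derivations of v and v and v:
  A0 ⇒ A0 and A0 ⇒ A0 and A0 and A0 ⇒ v and A0 and A0 ⇒ v and v and A0 ⇒ v and v and v
  A0 ⇒ A0 and A0 ⇒ v and A0 ⇒ v and A0 and A0 ⇒ v and v and A0 ⇒ v and v and v

v and v and v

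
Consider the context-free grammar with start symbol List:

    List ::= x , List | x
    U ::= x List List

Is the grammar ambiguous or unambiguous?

Unambiguous

(U is unreachable from List, so its rules don't affect L(List).) Right-recursive list with a separator: after each atom, whether the separator follows determines the rule. One parse per string.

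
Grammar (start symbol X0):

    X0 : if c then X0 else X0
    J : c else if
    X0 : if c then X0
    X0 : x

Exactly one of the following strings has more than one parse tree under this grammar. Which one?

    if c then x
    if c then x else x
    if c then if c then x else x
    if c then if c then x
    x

if c then if c then x else x

if c then x: 1 tree
if c then x else x: 1 tree
if c then if c then x else x: 2 trees
if c then if c then x: 1 tree
x: 1 tree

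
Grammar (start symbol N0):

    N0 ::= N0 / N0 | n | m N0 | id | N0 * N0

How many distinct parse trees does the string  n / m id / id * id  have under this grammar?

Parse trees for n / m id / id * id (showing first 6 of 9):
  [N0 [N0 n] / [N0 [N0 m [N0 id]] / [N0 [N0 id] * [N0 id]]]]
  [N0 [N0 n] / [N0 m [N0 [N0 id] / [N0 [N0 id] * [N0 id]]]]]
  [N0 [N0 n] / [N0 m [N0 [N0 [N0 id] / [N0 id]] * [N0 id]]]]
  [N0 [N0 n] / [N0 [N0 [N0 m [N0 id]] / [N0 id]] * [N0 id]]]
  [N0 [N0 n] / [N0 [N0 m [N0 [N0 id] / [N0 id]]] * [N0 id]]]
  [N0 [N0 [N0 n] / [N0 m [N0 id]]] / [N0 [N0 id] * [N0 id]]]

9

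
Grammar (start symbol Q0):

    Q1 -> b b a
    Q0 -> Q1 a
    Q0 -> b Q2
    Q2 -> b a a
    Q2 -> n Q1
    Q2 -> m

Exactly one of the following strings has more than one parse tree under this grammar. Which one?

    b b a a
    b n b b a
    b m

b b a a: 2 trees
b n b b a: 1 tree
b m: 1 tree

b b a a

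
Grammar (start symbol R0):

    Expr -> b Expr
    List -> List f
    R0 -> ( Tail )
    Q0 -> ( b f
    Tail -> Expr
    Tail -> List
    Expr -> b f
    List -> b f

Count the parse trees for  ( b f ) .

2

Parse trees for ( b f ):
  [R0 ( [Tail [Expr b f]] )]
  [R0 ( [Tail [List b f]] )]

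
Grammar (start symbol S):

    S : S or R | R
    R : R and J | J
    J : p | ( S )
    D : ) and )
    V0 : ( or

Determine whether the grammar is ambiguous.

Only S, R, J are reachable from S; ignoring the rest: S → S or R | R  ;  R → R and J | J  — a left-associative chain with J at the bottom. Each string factors uniquely by precedence.

Unambiguous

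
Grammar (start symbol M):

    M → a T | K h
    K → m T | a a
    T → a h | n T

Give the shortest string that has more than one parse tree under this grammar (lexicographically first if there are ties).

length 3: a a h has 2 parse trees

Two derivations of a a h:
  M ⇒ a T ⇒ a a h
  M ⇒ K h ⇒ a a h

a a h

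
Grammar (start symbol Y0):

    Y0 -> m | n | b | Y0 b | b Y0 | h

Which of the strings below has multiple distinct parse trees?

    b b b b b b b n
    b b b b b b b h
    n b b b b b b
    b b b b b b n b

b b b b b b b n: 1 tree
b b b b b b b h: 1 tree
n b b b b b b: 1 tree
b b b b b b n b: 7 trees

b b b b b b n b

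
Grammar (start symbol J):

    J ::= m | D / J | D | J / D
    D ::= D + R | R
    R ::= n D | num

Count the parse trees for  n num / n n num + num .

Parse trees for n num / n n num + num:
  [J [D [R n [D [R num]]]] / [J [D [D [R n [D [R n [D [R num]]]]]] + [R num]]]]
  [J [D [R n [D [R num]]]] / [J [D [R n [D [D [R n [D [R num]]]] + [R num]]]]]]
  [J [D [R n [D [R num]]]] / [J [D [R n [D [R n [D [D [R num]] + [R num]]]]]]]]
  [J [J [D [R n [D [R num]]]]] / [D [D [R n [D [R n [D [R num]]]]]] + [R num]]]
  [J [J [D [R n [D [R num]]]]] / [D [R n [D [D [R n [D [R num]]]] + [R num]]]]]
  [J [J [D [R n [D [R num]]]]] / [D [R n [D [R n [D [D [R num]] + [R num]]]]]]]

6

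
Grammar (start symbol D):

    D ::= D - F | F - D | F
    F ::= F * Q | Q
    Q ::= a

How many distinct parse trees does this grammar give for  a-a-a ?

4

Parse trees for a-a-a:
  [D [D [D [F [Q a]]] - [F [Q a]]] - [F [Q a]]]
  [D [D [F [Q a]] - [D [F [Q a]]]] - [F [Q a]]]
  [D [F [Q a]] - [D [D [F [Q a]]] - [F [Q a]]]]
  [D [F [Q a]] - [D [F [Q a]] - [D [F [Q a]]]]]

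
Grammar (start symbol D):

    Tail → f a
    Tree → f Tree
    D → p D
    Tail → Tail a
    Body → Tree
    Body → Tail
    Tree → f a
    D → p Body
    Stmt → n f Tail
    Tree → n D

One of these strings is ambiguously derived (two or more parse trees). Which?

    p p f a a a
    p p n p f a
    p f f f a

p p n p f a

p p f a a a: 1 tree
p p n p f a: 2 trees
p f f f a: 1 tree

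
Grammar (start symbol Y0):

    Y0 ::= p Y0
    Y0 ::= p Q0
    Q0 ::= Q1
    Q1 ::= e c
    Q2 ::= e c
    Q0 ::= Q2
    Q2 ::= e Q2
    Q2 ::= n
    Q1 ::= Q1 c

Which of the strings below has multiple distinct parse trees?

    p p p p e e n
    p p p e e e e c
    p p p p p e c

p p p p p e c

p p p p e e n: 1 tree
p p p e e e e c: 1 tree
p p p p p e c: 2 trees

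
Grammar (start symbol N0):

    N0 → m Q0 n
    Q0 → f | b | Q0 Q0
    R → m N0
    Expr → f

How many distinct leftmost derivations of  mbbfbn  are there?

5

Parse trees for mbbfbn:
  [N0 m [Q0 [Q0 b] [Q0 [Q0 b] [Q0 [Q0 f] [Q0 b]]]] n]
  [N0 m [Q0 [Q0 b] [Q0 [Q0 [Q0 b] [Q0 f]] [Q0 b]]] n]
  [N0 m [Q0 [Q0 [Q0 b] [Q0 b]] [Q0 [Q0 f] [Q0 b]]] n]
  [N0 m [Q0 [Q0 [Q0 b] [Q0 [Q0 b] [Q0 f]]] [Q0 b]] n]
  [N0 m [Q0 [Q0 [Q0 [Q0 b] [Q0 b]] [Q0 f]] [Q0 b]] n]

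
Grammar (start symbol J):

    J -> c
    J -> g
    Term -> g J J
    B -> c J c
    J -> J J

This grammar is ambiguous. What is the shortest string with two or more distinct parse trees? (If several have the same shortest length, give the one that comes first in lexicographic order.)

c c c

length 1: no string has ≥2 trees
length 2: no string has ≥2 trees
length 3: c c c has 2 parse trees

Two derivations of c c c:
  J ⇒ J J ⇒ c J ⇒ c J J ⇒ c c J ⇒ c c c
  J ⇒ J J ⇒ J J J ⇒ c J J ⇒ c c J ⇒ c c c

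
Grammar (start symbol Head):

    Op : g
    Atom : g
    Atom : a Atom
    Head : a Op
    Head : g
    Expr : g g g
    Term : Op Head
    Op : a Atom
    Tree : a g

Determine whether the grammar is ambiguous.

Only Head, Op, Atom are reachable from Head; ignoring the rest: Restricted to the reachable nonterminals, every rule has the form A → t or A → t B, and no two rules for the same A share a first terminal. The grammar encodes a DFA — one run per string.

Unambiguous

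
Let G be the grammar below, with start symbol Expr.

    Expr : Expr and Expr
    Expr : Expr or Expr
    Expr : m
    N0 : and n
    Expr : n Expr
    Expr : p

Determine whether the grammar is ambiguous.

Witness: n m and m

Derivation 1: Expr ⇒ Expr and Expr ⇒ n Expr and Expr ⇒ n m and Expr ⇒ n m and m
Derivation 2: Expr ⇒ n Expr ⇒ n Expr and Expr ⇒ n m and Expr ⇒ n m and m

Two distinct leftmost derivations for the same string.

Ambiguous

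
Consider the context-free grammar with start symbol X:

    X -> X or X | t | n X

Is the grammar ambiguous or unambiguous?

Witness: n t or t

Derivation 1: X ⇒ X or X ⇒ n X or X ⇒ n t or X ⇒ n t or t
Derivation 2: X ⇒ n X ⇒ n X or X ⇒ n t or X ⇒ n t or t

Two distinct leftmost derivations for the same string.

Ambiguous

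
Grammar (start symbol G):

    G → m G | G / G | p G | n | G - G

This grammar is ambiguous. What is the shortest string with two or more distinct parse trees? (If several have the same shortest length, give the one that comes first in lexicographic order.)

m n - n

length 1: no string has ≥2 trees
length 2: no string has ≥2 trees
length 3: no string has ≥2 trees
length 4: m n - n has 2 parse trees

Two derivations of m n - n:
  G ⇒ m G ⇒ m G - G ⇒ m n - G ⇒ m n - n
  G ⇒ G - G ⇒ m G - G ⇒ m n - G ⇒ m n - n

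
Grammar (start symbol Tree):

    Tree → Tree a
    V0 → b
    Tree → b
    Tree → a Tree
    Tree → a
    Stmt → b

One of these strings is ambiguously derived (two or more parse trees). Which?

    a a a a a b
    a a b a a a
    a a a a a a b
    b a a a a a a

a a b a a a

a a a a a b: 1 tree
a a b a a a: 10 trees
a a a a a a b: 1 tree
b a a a a a a: 1 tree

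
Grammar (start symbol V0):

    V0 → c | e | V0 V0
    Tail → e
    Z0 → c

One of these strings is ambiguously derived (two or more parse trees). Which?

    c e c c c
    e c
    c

c e c c c: 14 trees
e c: 1 tree
c: 1 tree

c e c c c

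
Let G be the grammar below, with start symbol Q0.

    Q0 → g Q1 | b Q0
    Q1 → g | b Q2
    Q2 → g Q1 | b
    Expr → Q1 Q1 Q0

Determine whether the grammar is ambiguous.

Unambiguous

Only Q0, Q1, Q2 are reachable from Q0; ignoring the rest: Restricted to the reachable nonterminals, every rule has the form A → t or A → t B, and no two rules for the same A share a first terminal. The grammar encodes a DFA — one run per string.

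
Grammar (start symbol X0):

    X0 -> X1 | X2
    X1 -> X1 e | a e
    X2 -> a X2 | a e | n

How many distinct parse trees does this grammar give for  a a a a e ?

1

Parse trees for a a a a e:
  [X0 [X2 a [X2 a [X2 a [X2 a e]]]]]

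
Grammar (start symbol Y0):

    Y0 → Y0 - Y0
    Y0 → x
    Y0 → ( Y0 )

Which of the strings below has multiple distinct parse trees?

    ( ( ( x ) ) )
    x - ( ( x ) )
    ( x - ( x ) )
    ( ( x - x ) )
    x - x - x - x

( ( ( x ) ) ): 1 tree
x - ( ( x ) ): 1 tree
( x - ( x ) ): 1 tree
( ( x - x ) ): 1 tree
x - x - x - x: 5 trees

x - x - x - x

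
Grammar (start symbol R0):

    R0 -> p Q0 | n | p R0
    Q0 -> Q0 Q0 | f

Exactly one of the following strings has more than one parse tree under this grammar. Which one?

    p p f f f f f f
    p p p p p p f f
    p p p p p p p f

p p f f f f f f

p p f f f f f f: 42 trees
p p p p p p f f: 1 tree
p p p p p p p f: 1 tree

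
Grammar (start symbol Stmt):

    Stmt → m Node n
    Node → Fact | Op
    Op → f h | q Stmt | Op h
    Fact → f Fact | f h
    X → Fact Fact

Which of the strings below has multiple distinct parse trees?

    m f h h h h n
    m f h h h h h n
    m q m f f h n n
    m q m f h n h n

m q m f h n h n

m f h h h h n: 1 tree
m f h h h h h n: 1 tree
m q m f f h n n: 1 tree
m q m f h n h n: 2 trees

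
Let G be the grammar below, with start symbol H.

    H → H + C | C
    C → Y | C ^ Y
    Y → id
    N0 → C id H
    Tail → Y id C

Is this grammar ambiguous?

Unambiguous

(N0, Tail are unreachable from H, so their rules don't affect L(H).) The grammar is stratified — H handles '+' (left-recursive), C handles '^', Y atoms. Each operator has a fixed associativity and precedence level, so every string has one parse.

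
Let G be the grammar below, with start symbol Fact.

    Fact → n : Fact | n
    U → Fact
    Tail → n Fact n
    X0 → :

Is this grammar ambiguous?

Only Fact is reachable from Fact; ignoring the rest: The reachable grammar is A → atom sep A | atom. Each atom is followed by either the separator (recurse) or end-of-string (stop) — no choice point.

Unambiguous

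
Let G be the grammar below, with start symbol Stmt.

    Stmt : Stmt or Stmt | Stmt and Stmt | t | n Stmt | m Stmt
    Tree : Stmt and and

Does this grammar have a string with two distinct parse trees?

Ambiguous

Witness: m t and t

Derivation 1: Stmt ⇒ Stmt and Stmt ⇒ m Stmt and Stmt ⇒ m t and Stmt ⇒ m t and t
Derivation 2: Stmt ⇒ m Stmt ⇒ m Stmt and Stmt ⇒ m t and Stmt ⇒ m t and t

Two distinct leftmost derivations for the same string.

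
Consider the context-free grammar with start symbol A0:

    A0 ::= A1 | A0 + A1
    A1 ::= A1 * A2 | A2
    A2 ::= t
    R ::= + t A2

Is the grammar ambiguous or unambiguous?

(R is unreachable from A0, so its rules don't affect L(A0).) A0 → A0 + A1 | A1  ;  A1 → A1 * A2 | A2  — a left-associative chain with A2 at the bottom. Each string factors uniquely by precedence.

Unambiguous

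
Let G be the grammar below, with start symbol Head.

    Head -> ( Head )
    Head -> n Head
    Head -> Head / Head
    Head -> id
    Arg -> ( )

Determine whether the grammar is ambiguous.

Ambiguous

Witness: n id / id

Derivation 1: Head ⇒ n Head ⇒ n Head / Head ⇒ n id / Head ⇒ n id / id
Derivation 2: Head ⇒ Head / Head ⇒ n Head / Head ⇒ n id / Head ⇒ n id / id

Two distinct leftmost derivations for the same string.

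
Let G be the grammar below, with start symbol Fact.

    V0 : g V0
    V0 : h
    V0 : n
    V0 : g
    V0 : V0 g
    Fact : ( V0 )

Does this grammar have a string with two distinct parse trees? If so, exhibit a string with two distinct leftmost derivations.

Ambiguous

Witness: ( g g )

Derivation 1: Fact ⇒ ( V0 ) ⇒ ( g V0 ) ⇒ ( g g )
Derivation 2: Fact ⇒ ( V0 ) ⇒ ( V0 g ) ⇒ ( g g )

Two distinct leftmost derivations for the same string.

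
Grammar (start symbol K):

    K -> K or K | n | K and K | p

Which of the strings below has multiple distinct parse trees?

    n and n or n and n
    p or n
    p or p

n and n or n and n: 5 trees
p or n: 1 tree
p or p: 1 tree

n and n or n and n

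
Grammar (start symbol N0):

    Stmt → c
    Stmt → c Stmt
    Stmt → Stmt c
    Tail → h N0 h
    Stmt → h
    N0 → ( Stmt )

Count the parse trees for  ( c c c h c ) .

4

Parse trees for ( c c c h c ):
  [N0 ( [Stmt c [Stmt c [Stmt c [Stmt [Stmt h] c]]]] )]
  [N0 ( [Stmt c [Stmt c [Stmt [Stmt c [Stmt h]] c]]] )]
  [N0 ( [Stmt c [Stmt [Stmt c [Stmt c [Stmt h]]] c]] )]
  [N0 ( [Stmt [Stmt c [Stmt c [Stmt c [Stmt h]]]] c] )]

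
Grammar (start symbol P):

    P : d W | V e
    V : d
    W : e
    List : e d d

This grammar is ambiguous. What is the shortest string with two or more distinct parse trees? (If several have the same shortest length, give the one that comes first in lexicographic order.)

d e

length 2: d e has 2 parse trees

Two derivations of d e:
  P ⇒ d W ⇒ d e
  P ⇒ V e ⇒ d e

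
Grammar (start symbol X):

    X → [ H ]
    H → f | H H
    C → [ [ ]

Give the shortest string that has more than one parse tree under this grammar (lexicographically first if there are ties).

[ f f f ]

length 3: no string has ≥2 trees
length 4: no string has ≥2 trees
length 5: [ f f f ] has 2 parse trees

Two derivations of [ f f f ]:
  X ⇒ [ H ] ⇒ [ H H ] ⇒ [ f H ] ⇒ [ f H H ] ⇒ [ f f H ] ⇒ [ f f f ]
  X ⇒ [ H ] ⇒ [ H H ] ⇒ [ H H H ] ⇒ [ f H H ] ⇒ [ f f H ] ⇒ [ f f f ]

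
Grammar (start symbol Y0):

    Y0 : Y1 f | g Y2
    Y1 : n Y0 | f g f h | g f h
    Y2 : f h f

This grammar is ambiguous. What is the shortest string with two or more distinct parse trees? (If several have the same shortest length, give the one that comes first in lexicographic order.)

length 4: g f h f has 2 parse trees

Two derivations of g f h f:
  Y0 ⇒ Y1 f ⇒ g f h f
  Y0 ⇒ g Y2 ⇒ g f h f

g f h f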